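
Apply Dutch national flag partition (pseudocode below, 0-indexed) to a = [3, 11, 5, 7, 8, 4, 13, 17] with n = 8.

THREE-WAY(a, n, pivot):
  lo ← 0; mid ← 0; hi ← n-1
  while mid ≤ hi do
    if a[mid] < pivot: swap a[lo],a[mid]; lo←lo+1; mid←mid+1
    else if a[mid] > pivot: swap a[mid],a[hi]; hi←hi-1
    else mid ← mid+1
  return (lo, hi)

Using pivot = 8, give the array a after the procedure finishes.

[3, 4, 5, 7, 8, 13, 17, 11]

pivot = 8; lo=0, mid=0, hi=7
a[mid]=3<8: swap a[0],a[0]; lo=1,mid=1 → [3, 11, 5, 7, 8, 4, 13, 17]
a[mid]=11>8: swap a[1],a[7]; hi=6 → [3, 17, 5, 7, 8, 4, 13, 11]
a[mid]=17>8: swap a[1],a[6]; hi=5 → [3, 13, 5, 7, 8, 4, 17, 11]
a[mid]=13>8: swap a[1],a[5]; hi=4 → [3, 4, 5, 7, 8, 13, 17, 11]
a[mid]=4<8: swap a[1],a[1]; lo=2,mid=2 → [3, 4, 5, 7, 8, 13, 17, 11]
a[mid]=5<8: swap a[2],a[2]; lo=3,mid=3 → [3, 4, 5, 7, 8, 13, 17, 11]
a[mid]=7<8: swap a[3],a[3]; lo=4,mid=4 → [3, 4, 5, 7, 8, 13, 17, 11]
a[mid]=8=8: mid=5
end: lo=4, hi=4; a = [3, 4, 5, 7, 8, 13, 17, 11]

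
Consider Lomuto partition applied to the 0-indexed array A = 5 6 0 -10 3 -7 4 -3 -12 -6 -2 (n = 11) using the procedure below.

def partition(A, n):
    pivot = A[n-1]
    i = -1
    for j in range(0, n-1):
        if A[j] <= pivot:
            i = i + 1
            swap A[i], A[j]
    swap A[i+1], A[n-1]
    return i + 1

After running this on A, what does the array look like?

-10 -7 -3 -12 -6 -2 4 0 5 3 6

pivot = A[10] = -2; i = -1
j=0: A[0]=5 > -2 → no swap
j=1: A[1]=6 > -2 → no swap
j=2: A[2]=0 > -2 → no swap
j=3: A[3]=-10 ≤ -2 → i=0, swap A[0],A[3] → -10 6 0 5 3 -7 4 -3 -12 -6 -2
j=4: A[4]=3 > -2 → no swap
j=5: A[5]=-7 ≤ -2 → i=1, swap A[1],A[5] → -10 -7 0 5 3 6 4 -3 -12 -6 -2
j=6: A[6]=4 > -2 → no swap
j=7: A[7]=-3 ≤ -2 → i=2, swap A[2],A[7] → -10 -7 -3 5 3 6 4 0 -12 -6 -2
j=8: A[8]=-12 ≤ -2 → i=3, swap A[3],A[8] → -10 -7 -3 -12 3 6 4 0 5 -6 -2
j=9: A[9]=-6 ≤ -2 → i=4, swap A[4],A[9] → -10 -7 -3 -12 -6 6 4 0 5 3 -2
final swap A[5],A[10] → -10 -7 -3 -12 -6 -2 4 0 5 3 6; return 5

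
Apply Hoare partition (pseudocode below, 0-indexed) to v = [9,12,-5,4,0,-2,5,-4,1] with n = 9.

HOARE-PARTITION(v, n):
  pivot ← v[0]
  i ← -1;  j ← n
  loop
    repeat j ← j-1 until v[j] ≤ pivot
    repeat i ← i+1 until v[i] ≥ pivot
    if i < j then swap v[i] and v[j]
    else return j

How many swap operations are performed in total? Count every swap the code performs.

pivot = v[0] = 9; i = -1, j = 9
j→8 (v[8]=1≤9), i→0 (v[0]=9≥9); i<j, swap → [1,12,-5,4,0,-2,5,-4,9]
j→7 (v[7]=-4≤9), i→1 (v[1]=12≥9); i<j, swap → [1,-4,-5,4,0,-2,5,12,9]
j→6, i→7; i≥j, return j=6. v = [1,-4,-5,4,0,-2,5,12,9]

2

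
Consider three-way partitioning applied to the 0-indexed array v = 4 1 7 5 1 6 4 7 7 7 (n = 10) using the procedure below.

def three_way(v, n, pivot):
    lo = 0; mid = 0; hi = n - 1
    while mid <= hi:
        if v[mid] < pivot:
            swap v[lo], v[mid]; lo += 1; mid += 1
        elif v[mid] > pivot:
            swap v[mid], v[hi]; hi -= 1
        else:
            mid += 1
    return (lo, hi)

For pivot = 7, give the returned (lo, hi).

(6, 9)

pivot = 7; lo=0, mid=0, hi=9
v[mid]=4<7: swap v[0],v[0]; lo=1,mid=1 → 4 1 7 5 1 6 4 7 7 7
v[mid]=1<7: swap v[1],v[1]; lo=2,mid=2 → 4 1 7 5 1 6 4 7 7 7
v[mid]=7=7: mid=3
v[mid]=5<7: swap v[2],v[3]; lo=3,mid=4 → 4 1 5 7 1 6 4 7 7 7
v[mid]=1<7: swap v[3],v[4]; lo=4,mid=5 → 4 1 5 1 7 6 4 7 7 7
v[mid]=6<7: swap v[4],v[5]; lo=5,mid=6 → 4 1 5 1 6 7 4 7 7 7
v[mid]=4<7: swap v[5],v[6]; lo=6,mid=7 → 4 1 5 1 6 4 7 7 7 7
v[mid]=7=7: mid=8
v[mid]=7=7: mid=9
v[mid]=7=7: mid=10
end: lo=6, hi=9; v = 4 1 5 1 6 4 7 7 7 7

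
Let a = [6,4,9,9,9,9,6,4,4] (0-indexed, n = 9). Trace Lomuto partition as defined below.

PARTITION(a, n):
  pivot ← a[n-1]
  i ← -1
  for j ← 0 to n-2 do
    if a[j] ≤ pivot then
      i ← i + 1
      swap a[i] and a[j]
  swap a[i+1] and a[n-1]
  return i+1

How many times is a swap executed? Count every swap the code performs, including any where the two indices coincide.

pivot=4, i=-1
j=0: 6>4, skip
j=1: 4≤4, i=0, swap(0,1) ⇒ [4,6,9,9,9,9,6,4,4]
j=2: 9>4, skip
j=3: 9>4, skip
j=4: 9>4, skip
j=5: 9>4, skip
j=6: 6>4, skip
j=7: 4≤4, i=1, swap(1,7) ⇒ [4,4,9,9,9,9,6,6,4]
swap(2,8) ⇒ [4,4,4,9,9,9,6,6,9]; return 2

3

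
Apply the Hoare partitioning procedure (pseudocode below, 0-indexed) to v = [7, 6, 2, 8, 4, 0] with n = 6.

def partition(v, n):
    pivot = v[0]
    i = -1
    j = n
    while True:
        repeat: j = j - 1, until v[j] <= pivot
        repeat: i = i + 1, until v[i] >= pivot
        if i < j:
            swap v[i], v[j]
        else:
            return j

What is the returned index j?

3

pivot=7
j stops at 5 (0), i stops at 0 (7); swap ⇒ [0, 6, 2, 8, 4, 7]
j stops at 4 (4), i stops at 3 (8); swap ⇒ [0, 6, 2, 4, 8, 7]
j stops at 3, i stops at 4; i≥j ⇒ return 3. v=[0, 6, 2, 4, 8, 7]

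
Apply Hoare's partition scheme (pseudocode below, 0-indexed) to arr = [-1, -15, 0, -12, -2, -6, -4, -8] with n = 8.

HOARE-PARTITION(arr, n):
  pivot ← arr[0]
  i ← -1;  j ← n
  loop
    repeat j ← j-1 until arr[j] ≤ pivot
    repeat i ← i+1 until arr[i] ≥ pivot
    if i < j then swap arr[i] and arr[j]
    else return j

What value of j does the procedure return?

5

pivot = arr[0] = -1; i = -1, j = 8
j→7 (arr[7]=-8≤-1), i→0 (arr[0]=-1≥-1); i<j, swap → [-8, -15, 0, -12, -2, -6, -4, -1]
j→6 (arr[6]=-4≤-1), i→2 (arr[2]=0≥-1); i<j, swap → [-8, -15, -4, -12, -2, -6, 0, -1]
j→5, i→6; i≥j, return j=5. arr = [-8, -15, -4, -12, -2, -6, 0, -1]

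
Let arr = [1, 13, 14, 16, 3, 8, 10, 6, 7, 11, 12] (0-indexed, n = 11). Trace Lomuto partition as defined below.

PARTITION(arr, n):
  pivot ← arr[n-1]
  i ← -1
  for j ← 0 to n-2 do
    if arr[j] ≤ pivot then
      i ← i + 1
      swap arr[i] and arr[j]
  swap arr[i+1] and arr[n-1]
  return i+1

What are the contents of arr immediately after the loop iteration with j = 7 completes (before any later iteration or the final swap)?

[1, 3, 8, 10, 6, 14, 16, 13, 7, 11, 12]

pivot=12, i=-1
j=0: 1≤12, i=0, swap(0,0) ⇒ [1, 13, 14, 16, 3, 8, 10, 6, 7, 11, 12]
j=1: 13>12, skip
j=2: 14>12, skip
j=3: 16>12, skip
j=4: 3≤12, i=1, swap(1,4) ⇒ [1, 3, 14, 16, 13, 8, 10, 6, 7, 11, 12]
j=5: 8≤12, i=2, swap(2,5) ⇒ [1, 3, 8, 16, 13, 14, 10, 6, 7, 11, 12]
j=6: 10≤12, i=3, swap(3,6) ⇒ [1, 3, 8, 10, 13, 14, 16, 6, 7, 11, 12]
j=7: 6≤12, i=4, swap(4,7) ⇒ [1, 3, 8, 10, 6, 14, 16, 13, 7, 11, 12]
(after j=7) arr = [1, 3, 8, 10, 6, 14, 16, 13, 7, 11, 12]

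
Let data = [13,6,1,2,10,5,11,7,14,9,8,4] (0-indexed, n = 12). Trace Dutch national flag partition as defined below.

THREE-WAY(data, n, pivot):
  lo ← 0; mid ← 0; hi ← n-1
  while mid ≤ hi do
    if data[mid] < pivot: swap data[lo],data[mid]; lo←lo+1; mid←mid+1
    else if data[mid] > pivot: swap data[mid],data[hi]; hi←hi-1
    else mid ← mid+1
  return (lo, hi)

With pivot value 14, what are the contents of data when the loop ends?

[13,6,1,2,10,5,11,7,9,8,4,14]

pivot = 14; lo=0, mid=0, hi=11
data[mid]=13<14: swap data[0],data[0]; lo=1,mid=1 → [13,6,1,2,10,5,11,7,14,9,8,4]
data[mid]=6<14: swap data[1],data[1]; lo=2,mid=2 → [13,6,1,2,10,5,11,7,14,9,8,4]
data[mid]=1<14: swap data[2],data[2]; lo=3,mid=3 → [13,6,1,2,10,5,11,7,14,9,8,4]
data[mid]=2<14: swap data[3],data[3]; lo=4,mid=4 → [13,6,1,2,10,5,11,7,14,9,8,4]
data[mid]=10<14: swap data[4],data[4]; lo=5,mid=5 → [13,6,1,2,10,5,11,7,14,9,8,4]
data[mid]=5<14: swap data[5],data[5]; lo=6,mid=6 → [13,6,1,2,10,5,11,7,14,9,8,4]
data[mid]=11<14: swap data[6],data[6]; lo=7,mid=7 → [13,6,1,2,10,5,11,7,14,9,8,4]
data[mid]=7<14: swap data[7],data[7]; lo=8,mid=8 → [13,6,1,2,10,5,11,7,14,9,8,4]
data[mid]=14=14: mid=9
data[mid]=9<14: swap data[8],data[9]; lo=9,mid=10 → [13,6,1,2,10,5,11,7,9,14,8,4]
data[mid]=8<14: swap data[9],data[10]; lo=10,mid=11 → [13,6,1,2,10,5,11,7,9,8,14,4]
data[mid]=4<14: swap data[10],data[11]; lo=11,mid=12 → [13,6,1,2,10,5,11,7,9,8,4,14]
end: lo=11, hi=11; data = [13,6,1,2,10,5,11,7,9,8,4,14]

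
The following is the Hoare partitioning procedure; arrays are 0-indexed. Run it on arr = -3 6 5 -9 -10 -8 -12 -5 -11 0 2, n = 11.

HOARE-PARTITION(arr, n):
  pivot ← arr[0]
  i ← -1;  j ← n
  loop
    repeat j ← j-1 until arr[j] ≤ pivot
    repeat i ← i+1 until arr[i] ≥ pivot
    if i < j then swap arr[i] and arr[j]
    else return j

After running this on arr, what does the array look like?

-11 -5 -12 -9 -10 -8 5 6 -3 0 2

pivot = arr[0] = -3; i = -1, j = 11
j→8 (arr[8]=-11≤-3), i→0 (arr[0]=-3≥-3); i<j, swap → -11 6 5 -9 -10 -8 -12 -5 -3 0 2
j→7 (arr[7]=-5≤-3), i→1 (arr[1]=6≥-3); i<j, swap → -11 -5 5 -9 -10 -8 -12 6 -3 0 2
j→6 (arr[6]=-12≤-3), i→2 (arr[2]=5≥-3); i<j, swap → -11 -5 -12 -9 -10 -8 5 6 -3 0 2
j→5, i→6; i≥j, return j=5. arr = -11 -5 -12 -9 -10 -8 5 6 -3 0 2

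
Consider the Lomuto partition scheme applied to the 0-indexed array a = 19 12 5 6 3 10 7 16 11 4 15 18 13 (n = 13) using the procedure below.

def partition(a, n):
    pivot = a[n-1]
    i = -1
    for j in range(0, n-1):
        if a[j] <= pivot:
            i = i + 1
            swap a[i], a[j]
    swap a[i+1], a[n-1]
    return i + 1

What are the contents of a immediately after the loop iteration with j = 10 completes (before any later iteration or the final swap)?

12 5 6 3 10 7 11 4 19 16 15 18 13

pivot=13, i=-1
j=0: 19>13, skip
j=1: 12≤13, i=0, swap(0,1) ⇒ 12 19 5 6 3 10 7 16 11 4 15 18 13
j=2: 5≤13, i=1, swap(1,2) ⇒ 12 5 19 6 3 10 7 16 11 4 15 18 13
j=3: 6≤13, i=2, swap(2,3) ⇒ 12 5 6 19 3 10 7 16 11 4 15 18 13
j=4: 3≤13, i=3, swap(3,4) ⇒ 12 5 6 3 19 10 7 16 11 4 15 18 13
j=5: 10≤13, i=4, swap(4,5) ⇒ 12 5 6 3 10 19 7 16 11 4 15 18 13
j=6: 7≤13, i=5, swap(5,6) ⇒ 12 5 6 3 10 7 19 16 11 4 15 18 13
j=7: 16>13, skip
j=8: 11≤13, i=6, swap(6,8) ⇒ 12 5 6 3 10 7 11 16 19 4 15 18 13
j=9: 4≤13, i=7, swap(7,9) ⇒ 12 5 6 3 10 7 11 4 19 16 15 18 13
j=10: 15>13, skip
(after j=10) a = 12 5 6 3 10 7 11 4 19 16 15 18 13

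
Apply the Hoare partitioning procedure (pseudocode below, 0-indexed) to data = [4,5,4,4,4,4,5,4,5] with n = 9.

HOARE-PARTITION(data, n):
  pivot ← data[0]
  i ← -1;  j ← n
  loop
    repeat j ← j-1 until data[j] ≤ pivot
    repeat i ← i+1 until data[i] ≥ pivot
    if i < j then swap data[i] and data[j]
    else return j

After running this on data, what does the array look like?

pivot=4
j stops at 7 (4), i stops at 0 (4); swap ⇒ [4,5,4,4,4,4,5,4,5]
j stops at 5 (4), i stops at 1 (5); swap ⇒ [4,4,4,4,4,5,5,4,5]
j stops at 4 (4), i stops at 2 (4); swap ⇒ [4,4,4,4,4,5,5,4,5]
j stops at 3, i stops at 3; i≥j ⇒ return 3. data=[4,4,4,4,4,5,5,4,5]

[4,4,4,4,4,5,5,4,5]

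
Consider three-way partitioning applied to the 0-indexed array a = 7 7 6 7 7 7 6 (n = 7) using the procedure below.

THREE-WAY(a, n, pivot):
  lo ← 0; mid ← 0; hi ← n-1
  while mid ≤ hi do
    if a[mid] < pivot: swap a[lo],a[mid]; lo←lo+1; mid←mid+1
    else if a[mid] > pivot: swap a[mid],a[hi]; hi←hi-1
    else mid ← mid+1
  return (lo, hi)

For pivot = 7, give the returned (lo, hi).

(2, 6)

lo=0 mid=0 hi=6
7=7: mid=1
7=7: mid=2
6<7: swap(0,2), lo=1 mid=3 ⇒ 6 7 7 7 7 7 6
7=7: mid=4
7=7: mid=5
7=7: mid=6
6<7: swap(1,6), lo=2 mid=7 ⇒ 6 6 7 7 7 7 7
done. lo=2 hi=6; a=6 6 7 7 7 7 7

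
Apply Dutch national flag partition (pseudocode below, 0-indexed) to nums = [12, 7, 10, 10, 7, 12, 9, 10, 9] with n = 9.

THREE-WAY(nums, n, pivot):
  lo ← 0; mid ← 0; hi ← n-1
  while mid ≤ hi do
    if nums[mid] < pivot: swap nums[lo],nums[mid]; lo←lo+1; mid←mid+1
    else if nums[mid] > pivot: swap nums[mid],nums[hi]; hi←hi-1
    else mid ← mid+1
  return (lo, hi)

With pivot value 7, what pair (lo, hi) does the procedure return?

pivot = 7; lo=0, mid=0, hi=8
nums[mid]=12>7: swap nums[0],nums[8]; hi=7 → [9, 7, 10, 10, 7, 12, 9, 10, 12]
nums[mid]=9>7: swap nums[0],nums[7]; hi=6 → [10, 7, 10, 10, 7, 12, 9, 9, 12]
nums[mid]=10>7: swap nums[0],nums[6]; hi=5 → [9, 7, 10, 10, 7, 12, 10, 9, 12]
nums[mid]=9>7: swap nums[0],nums[5]; hi=4 → [12, 7, 10, 10, 7, 9, 10, 9, 12]
nums[mid]=12>7: swap nums[0],nums[4]; hi=3 → [7, 7, 10, 10, 12, 9, 10, 9, 12]
nums[mid]=7=7: mid=1
nums[mid]=7=7: mid=2
nums[mid]=10>7: swap nums[2],nums[3]; hi=2 → [7, 7, 10, 10, 12, 9, 10, 9, 12]
nums[mid]=10>7: swap nums[2],nums[2]; hi=1 → [7, 7, 10, 10, 12, 9, 10, 9, 12]
end: lo=0, hi=1; nums = [7, 7, 10, 10, 12, 9, 10, 9, 12]

(0, 1)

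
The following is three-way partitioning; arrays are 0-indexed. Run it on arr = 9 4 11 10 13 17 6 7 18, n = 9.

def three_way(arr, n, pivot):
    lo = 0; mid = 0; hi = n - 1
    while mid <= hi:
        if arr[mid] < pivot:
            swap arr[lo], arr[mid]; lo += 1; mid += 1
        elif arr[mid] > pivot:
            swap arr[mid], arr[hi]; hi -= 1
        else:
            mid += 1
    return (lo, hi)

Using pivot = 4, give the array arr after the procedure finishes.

pivot = 4; lo=0, mid=0, hi=8
arr[mid]=9>4: swap arr[0],arr[8]; hi=7 → 18 4 11 10 13 17 6 7 9
arr[mid]=18>4: swap arr[0],arr[7]; hi=6 → 7 4 11 10 13 17 6 18 9
arr[mid]=7>4: swap arr[0],arr[6]; hi=5 → 6 4 11 10 13 17 7 18 9
arr[mid]=6>4: swap arr[0],arr[5]; hi=4 → 17 4 11 10 13 6 7 18 9
arr[mid]=17>4: swap arr[0],arr[4]; hi=3 → 13 4 11 10 17 6 7 18 9
arr[mid]=13>4: swap arr[0],arr[3]; hi=2 → 10 4 11 13 17 6 7 18 9
arr[mid]=10>4: swap arr[0],arr[2]; hi=1 → 11 4 10 13 17 6 7 18 9
arr[mid]=11>4: swap arr[0],arr[1]; hi=0 → 4 11 10 13 17 6 7 18 9
arr[mid]=4=4: mid=1
end: lo=0, hi=0; arr = 4 11 10 13 17 6 7 18 9

4 11 10 13 17 6 7 18 9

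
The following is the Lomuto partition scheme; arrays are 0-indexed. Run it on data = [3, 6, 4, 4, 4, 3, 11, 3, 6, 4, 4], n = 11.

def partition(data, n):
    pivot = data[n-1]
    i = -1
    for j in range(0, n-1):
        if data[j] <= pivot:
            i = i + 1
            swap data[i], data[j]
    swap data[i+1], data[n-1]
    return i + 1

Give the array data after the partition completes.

[3, 4, 4, 4, 3, 3, 4, 4, 6, 11, 6]

pivot = data[10] = 4; i = -1
j=0: data[0]=3 ≤ 4 → i=0, swap data[0],data[0] (no change) → [3, 6, 4, 4, 4, 3, 11, 3, 6, 4, 4]
j=1: data[1]=6 > 4 → no swap
j=2: data[2]=4 ≤ 4 → i=1, swap data[1],data[2] → [3, 4, 6, 4, 4, 3, 11, 3, 6, 4, 4]
j=3: data[3]=4 ≤ 4 → i=2, swap data[2],data[3] → [3, 4, 4, 6, 4, 3, 11, 3, 6, 4, 4]
j=4: data[4]=4 ≤ 4 → i=3, swap data[3],data[4] → [3, 4, 4, 4, 6, 3, 11, 3, 6, 4, 4]
j=5: data[5]=3 ≤ 4 → i=4, swap data[4],data[5] → [3, 4, 4, 4, 3, 6, 11, 3, 6, 4, 4]
j=6: data[6]=11 > 4 → no swap
j=7: data[7]=3 ≤ 4 → i=5, swap data[5],data[7] → [3, 4, 4, 4, 3, 3, 11, 6, 6, 4, 4]
j=8: data[8]=6 > 4 → no swap
j=9: data[9]=4 ≤ 4 → i=6, swap data[6],data[9] → [3, 4, 4, 4, 3, 3, 4, 6, 6, 11, 4]
final swap data[7],data[10] → [3, 4, 4, 4, 3, 3, 4, 4, 6, 11, 6]; return 7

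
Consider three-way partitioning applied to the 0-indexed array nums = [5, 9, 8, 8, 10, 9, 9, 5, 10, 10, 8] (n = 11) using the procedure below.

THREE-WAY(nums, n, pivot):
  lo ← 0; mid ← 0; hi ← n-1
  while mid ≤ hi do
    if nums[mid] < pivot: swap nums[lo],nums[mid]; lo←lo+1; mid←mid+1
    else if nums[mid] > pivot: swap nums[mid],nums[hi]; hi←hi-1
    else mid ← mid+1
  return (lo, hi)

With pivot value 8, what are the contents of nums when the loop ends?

lo=0 mid=0 hi=10
5<8: swap(0,0), lo=1 mid=1 ⇒ [5, 9, 8, 8, 10, 9, 9, 5, 10, 10, 8]
9>8: swap(1,10), hi=9 ⇒ [5, 8, 8, 8, 10, 9, 9, 5, 10, 10, 9]
8=8: mid=2
8=8: mid=3
8=8: mid=4
10>8: swap(4,9), hi=8 ⇒ [5, 8, 8, 8, 10, 9, 9, 5, 10, 10, 9]
10>8: swap(4,8), hi=7 ⇒ [5, 8, 8, 8, 10, 9, 9, 5, 10, 10, 9]
10>8: swap(4,7), hi=6 ⇒ [5, 8, 8, 8, 5, 9, 9, 10, 10, 10, 9]
5<8: swap(1,4), lo=2 mid=5 ⇒ [5, 5, 8, 8, 8, 9, 9, 10, 10, 10, 9]
9>8: swap(5,6), hi=5 ⇒ [5, 5, 8, 8, 8, 9, 9, 10, 10, 10, 9]
9>8: swap(5,5), hi=4 ⇒ [5, 5, 8, 8, 8, 9, 9, 10, 10, 10, 9]
done. lo=2 hi=4; nums=[5, 5, 8, 8, 8, 9, 9, 10, 10, 10, 9]

[5, 5, 8, 8, 8, 9, 9, 10, 10, 10, 9]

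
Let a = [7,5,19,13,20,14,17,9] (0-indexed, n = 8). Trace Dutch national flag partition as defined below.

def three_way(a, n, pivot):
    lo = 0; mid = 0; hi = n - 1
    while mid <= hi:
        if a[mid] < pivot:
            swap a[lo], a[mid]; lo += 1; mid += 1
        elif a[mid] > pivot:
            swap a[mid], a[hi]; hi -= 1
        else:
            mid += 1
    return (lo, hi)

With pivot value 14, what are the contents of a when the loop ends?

[7,5,9,13,14,17,20,19]

pivot = 14; lo=0, mid=0, hi=7
a[mid]=7<14: swap a[0],a[0]; lo=1,mid=1 → [7,5,19,13,20,14,17,9]
a[mid]=5<14: swap a[1],a[1]; lo=2,mid=2 → [7,5,19,13,20,14,17,9]
a[mid]=19>14: swap a[2],a[7]; hi=6 → [7,5,9,13,20,14,17,19]
a[mid]=9<14: swap a[2],a[2]; lo=3,mid=3 → [7,5,9,13,20,14,17,19]
a[mid]=13<14: swap a[3],a[3]; lo=4,mid=4 → [7,5,9,13,20,14,17,19]
a[mid]=20>14: swap a[4],a[6]; hi=5 → [7,5,9,13,17,14,20,19]
a[mid]=17>14: swap a[4],a[5]; hi=4 → [7,5,9,13,14,17,20,19]
a[mid]=14=14: mid=5
end: lo=4, hi=4; a = [7,5,9,13,14,17,20,19]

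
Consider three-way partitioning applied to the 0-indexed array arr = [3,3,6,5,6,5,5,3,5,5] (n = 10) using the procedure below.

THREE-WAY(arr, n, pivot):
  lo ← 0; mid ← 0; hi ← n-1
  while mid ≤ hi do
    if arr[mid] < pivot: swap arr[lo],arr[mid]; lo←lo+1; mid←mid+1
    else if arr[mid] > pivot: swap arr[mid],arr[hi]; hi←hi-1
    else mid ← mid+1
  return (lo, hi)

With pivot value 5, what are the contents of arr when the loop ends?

pivot = 5; lo=0, mid=0, hi=9
arr[mid]=3<5: swap arr[0],arr[0]; lo=1,mid=1 → [3,3,6,5,6,5,5,3,5,5]
arr[mid]=3<5: swap arr[1],arr[1]; lo=2,mid=2 → [3,3,6,5,6,5,5,3,5,5]
arr[mid]=6>5: swap arr[2],arr[9]; hi=8 → [3,3,5,5,6,5,5,3,5,6]
arr[mid]=5=5: mid=3
arr[mid]=5=5: mid=4
arr[mid]=6>5: swap arr[4],arr[8]; hi=7 → [3,3,5,5,5,5,5,3,6,6]
arr[mid]=5=5: mid=5
arr[mid]=5=5: mid=6
arr[mid]=5=5: mid=7
arr[mid]=3<5: swap arr[2],arr[7]; lo=3,mid=8 → [3,3,3,5,5,5,5,5,6,6]
end: lo=3, hi=7; arr = [3,3,3,5,5,5,5,5,6,6]

[3,3,3,5,5,5,5,5,6,6]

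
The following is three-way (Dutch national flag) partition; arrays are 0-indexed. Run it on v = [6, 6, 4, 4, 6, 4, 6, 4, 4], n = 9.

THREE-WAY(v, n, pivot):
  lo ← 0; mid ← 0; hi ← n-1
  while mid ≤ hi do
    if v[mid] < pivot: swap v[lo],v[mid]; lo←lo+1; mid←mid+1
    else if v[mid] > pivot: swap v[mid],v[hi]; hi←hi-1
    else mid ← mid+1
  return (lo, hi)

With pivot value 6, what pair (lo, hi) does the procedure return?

lo=0 mid=0 hi=8
6=6: mid=1
6=6: mid=2
4<6: swap(0,2), lo=1 mid=3 ⇒ [4, 6, 6, 4, 6, 4, 6, 4, 4]
4<6: swap(1,3), lo=2 mid=4 ⇒ [4, 4, 6, 6, 6, 4, 6, 4, 4]
6=6: mid=5
4<6: swap(2,5), lo=3 mid=6 ⇒ [4, 4, 4, 6, 6, 6, 6, 4, 4]
6=6: mid=7
4<6: swap(3,7), lo=4 mid=8 ⇒ [4, 4, 4, 4, 6, 6, 6, 6, 4]
4<6: swap(4,8), lo=5 mid=9 ⇒ [4, 4, 4, 4, 4, 6, 6, 6, 6]
done. lo=5 hi=8; v=[4, 4, 4, 4, 4, 6, 6, 6, 6]

(5, 8)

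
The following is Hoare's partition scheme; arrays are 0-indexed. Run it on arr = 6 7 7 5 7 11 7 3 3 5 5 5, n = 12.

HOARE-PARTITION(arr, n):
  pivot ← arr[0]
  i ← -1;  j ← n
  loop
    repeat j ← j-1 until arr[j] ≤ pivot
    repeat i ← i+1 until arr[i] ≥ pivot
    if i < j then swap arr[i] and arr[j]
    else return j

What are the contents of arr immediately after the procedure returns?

5 5 5 5 3 3 7 11 7 7 7 6

pivot=6
j stops at 11 (5), i stops at 0 (6); swap ⇒ 5 7 7 5 7 11 7 3 3 5 5 6
j stops at 10 (5), i stops at 1 (7); swap ⇒ 5 5 7 5 7 11 7 3 3 5 7 6
j stops at 9 (5), i stops at 2 (7); swap ⇒ 5 5 5 5 7 11 7 3 3 7 7 6
j stops at 8 (3), i stops at 4 (7); swap ⇒ 5 5 5 5 3 11 7 3 7 7 7 6
j stops at 7 (3), i stops at 5 (11); swap ⇒ 5 5 5 5 3 3 7 11 7 7 7 6
j stops at 5, i stops at 6; i≥j ⇒ return 5. arr=5 5 5 5 3 3 7 11 7 7 7 6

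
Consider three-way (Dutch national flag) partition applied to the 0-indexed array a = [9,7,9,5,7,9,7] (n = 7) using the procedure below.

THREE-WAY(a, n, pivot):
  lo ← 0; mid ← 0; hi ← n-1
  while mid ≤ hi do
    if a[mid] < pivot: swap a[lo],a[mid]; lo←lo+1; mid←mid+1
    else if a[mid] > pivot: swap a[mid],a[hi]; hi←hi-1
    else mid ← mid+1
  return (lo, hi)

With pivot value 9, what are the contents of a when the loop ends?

pivot = 9; lo=0, mid=0, hi=6
a[mid]=9=9: mid=1
a[mid]=7<9: swap a[0],a[1]; lo=1,mid=2 → [7,9,9,5,7,9,7]
a[mid]=9=9: mid=3
a[mid]=5<9: swap a[1],a[3]; lo=2,mid=4 → [7,5,9,9,7,9,7]
a[mid]=7<9: swap a[2],a[4]; lo=3,mid=5 → [7,5,7,9,9,9,7]
a[mid]=9=9: mid=6
a[mid]=7<9: swap a[3],a[6]; lo=4,mid=7 → [7,5,7,7,9,9,9]
end: lo=4, hi=6; a = [7,5,7,7,9,9,9]

[7,5,7,7,9,9,9]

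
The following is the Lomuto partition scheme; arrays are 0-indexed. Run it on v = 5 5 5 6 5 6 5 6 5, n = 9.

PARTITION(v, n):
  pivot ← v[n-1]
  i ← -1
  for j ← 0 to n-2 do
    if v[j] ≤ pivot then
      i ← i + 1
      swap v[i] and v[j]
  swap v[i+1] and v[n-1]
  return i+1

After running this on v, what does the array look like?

pivot = v[8] = 5; i = -1
j=0: v[0]=5 ≤ 5 → i=0, swap v[0],v[0] (no change) → 5 5 5 6 5 6 5 6 5
j=1: v[1]=5 ≤ 5 → i=1, swap v[1],v[1] (no change) → 5 5 5 6 5 6 5 6 5
j=2: v[2]=5 ≤ 5 → i=2, swap v[2],v[2] (no change) → 5 5 5 6 5 6 5 6 5
j=3: v[3]=6 > 5 → no swap
j=4: v[4]=5 ≤ 5 → i=3, swap v[3],v[4] → 5 5 5 5 6 6 5 6 5
j=5: v[5]=6 > 5 → no swap
j=6: v[6]=5 ≤ 5 → i=4, swap v[4],v[6] → 5 5 5 5 5 6 6 6 5
j=7: v[7]=6 > 5 → no swap
final swap v[5],v[8] → 5 5 5 5 5 5 6 6 6; return 5

5 5 5 5 5 5 6 6 6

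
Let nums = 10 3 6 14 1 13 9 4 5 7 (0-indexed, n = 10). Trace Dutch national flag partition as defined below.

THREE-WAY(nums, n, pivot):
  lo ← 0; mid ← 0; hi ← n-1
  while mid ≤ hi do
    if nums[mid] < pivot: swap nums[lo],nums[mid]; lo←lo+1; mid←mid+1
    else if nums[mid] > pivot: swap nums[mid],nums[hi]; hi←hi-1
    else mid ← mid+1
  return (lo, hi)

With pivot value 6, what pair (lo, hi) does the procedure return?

(4, 4)

lo=0 mid=0 hi=9
10>6: swap(0,9), hi=8 ⇒ 7 3 6 14 1 13 9 4 5 10
7>6: swap(0,8), hi=7 ⇒ 5 3 6 14 1 13 9 4 7 10
5<6: swap(0,0), lo=1 mid=1 ⇒ 5 3 6 14 1 13 9 4 7 10
3<6: swap(1,1), lo=2 mid=2 ⇒ 5 3 6 14 1 13 9 4 7 10
6=6: mid=3
14>6: swap(3,7), hi=6 ⇒ 5 3 6 4 1 13 9 14 7 10
4<6: swap(2,3), lo=3 mid=4 ⇒ 5 3 4 6 1 13 9 14 7 10
1<6: swap(3,4), lo=4 mid=5 ⇒ 5 3 4 1 6 13 9 14 7 10
13>6: swap(5,6), hi=5 ⇒ 5 3 4 1 6 9 13 14 7 10
9>6: swap(5,5), hi=4 ⇒ 5 3 4 1 6 9 13 14 7 10
done. lo=4 hi=4; nums=5 3 4 1 6 9 13 14 7 10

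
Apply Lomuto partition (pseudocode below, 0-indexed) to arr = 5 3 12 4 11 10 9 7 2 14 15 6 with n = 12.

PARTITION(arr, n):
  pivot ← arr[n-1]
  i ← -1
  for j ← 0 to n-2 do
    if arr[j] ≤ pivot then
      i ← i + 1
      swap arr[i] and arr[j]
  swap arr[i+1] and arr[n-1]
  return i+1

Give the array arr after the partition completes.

5 3 4 2 6 10 9 7 12 14 15 11

pivot = arr[11] = 6; i = -1
j=0: arr[0]=5 ≤ 6 → i=0, swap arr[0],arr[0] (no change) → 5 3 12 4 11 10 9 7 2 14 15 6
j=1: arr[1]=3 ≤ 6 → i=1, swap arr[1],arr[1] (no change) → 5 3 12 4 11 10 9 7 2 14 15 6
j=2: arr[2]=12 > 6 → no swap
j=3: arr[3]=4 ≤ 6 → i=2, swap arr[2],arr[3] → 5 3 4 12 11 10 9 7 2 14 15 6
j=4: arr[4]=11 > 6 → no swap
j=5: arr[5]=10 > 6 → no swap
j=6: arr[6]=9 > 6 → no swap
j=7: arr[7]=7 > 6 → no swap
j=8: arr[8]=2 ≤ 6 → i=3, swap arr[3],arr[8] → 5 3 4 2 11 10 9 7 12 14 15 6
j=9: arr[9]=14 > 6 → no swap
j=10: arr[10]=15 > 6 → no swap
final swap arr[4],arr[11] → 5 3 4 2 6 10 9 7 12 14 15 11; return 4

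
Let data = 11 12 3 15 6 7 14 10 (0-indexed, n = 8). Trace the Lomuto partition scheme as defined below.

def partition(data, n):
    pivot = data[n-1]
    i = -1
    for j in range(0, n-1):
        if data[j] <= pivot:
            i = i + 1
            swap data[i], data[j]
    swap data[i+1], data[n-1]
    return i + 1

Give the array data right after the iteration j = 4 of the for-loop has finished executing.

3 6 11 15 12 7 14 10

pivot=10, i=-1
j=0: 11>10, skip
j=1: 12>10, skip
j=2: 3≤10, i=0, swap(0,2) ⇒ 3 12 11 15 6 7 14 10
j=3: 15>10, skip
j=4: 6≤10, i=1, swap(1,4) ⇒ 3 6 11 15 12 7 14 10
(after j=4) data = 3 6 11 15 12 7 14 10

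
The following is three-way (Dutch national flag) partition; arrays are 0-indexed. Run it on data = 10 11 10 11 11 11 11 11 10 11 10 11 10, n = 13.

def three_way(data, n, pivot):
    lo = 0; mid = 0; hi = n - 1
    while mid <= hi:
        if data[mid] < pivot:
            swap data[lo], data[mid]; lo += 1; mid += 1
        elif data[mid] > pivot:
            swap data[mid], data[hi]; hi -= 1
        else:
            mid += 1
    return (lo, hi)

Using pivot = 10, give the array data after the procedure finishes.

pivot = 10; lo=0, mid=0, hi=12
data[mid]=10=10: mid=1
data[mid]=11>10: swap data[1],data[12]; hi=11 → 10 10 10 11 11 11 11 11 10 11 10 11 11
data[mid]=10=10: mid=2
data[mid]=10=10: mid=3
data[mid]=11>10: swap data[3],data[11]; hi=10 → 10 10 10 11 11 11 11 11 10 11 10 11 11
data[mid]=11>10: swap data[3],data[10]; hi=9 → 10 10 10 10 11 11 11 11 10 11 11 11 11
data[mid]=10=10: mid=4
data[mid]=11>10: swap data[4],data[9]; hi=8 → 10 10 10 10 11 11 11 11 10 11 11 11 11
data[mid]=11>10: swap data[4],data[8]; hi=7 → 10 10 10 10 10 11 11 11 11 11 11 11 11
data[mid]=10=10: mid=5
data[mid]=11>10: swap data[5],data[7]; hi=6 → 10 10 10 10 10 11 11 11 11 11 11 11 11
data[mid]=11>10: swap data[5],data[6]; hi=5 → 10 10 10 10 10 11 11 11 11 11 11 11 11
data[mid]=11>10: swap data[5],data[5]; hi=4 → 10 10 10 10 10 11 11 11 11 11 11 11 11
end: lo=0, hi=4; data = 10 10 10 10 10 11 11 11 11 11 11 11 11

10 10 10 10 10 11 11 11 11 11 11 11 11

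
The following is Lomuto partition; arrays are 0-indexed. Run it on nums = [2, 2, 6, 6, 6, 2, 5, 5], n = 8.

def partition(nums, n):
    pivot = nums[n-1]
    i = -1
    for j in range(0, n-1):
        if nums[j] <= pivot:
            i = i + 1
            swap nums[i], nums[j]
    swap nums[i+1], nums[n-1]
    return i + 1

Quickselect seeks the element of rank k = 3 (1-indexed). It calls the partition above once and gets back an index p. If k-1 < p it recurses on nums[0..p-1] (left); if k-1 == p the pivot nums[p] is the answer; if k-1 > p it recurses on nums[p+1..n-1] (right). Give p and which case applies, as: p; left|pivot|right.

4; left

pivot = nums[7] = 5; i = -1
j=0: nums[0]=2 ≤ 5 → i=0, swap nums[0],nums[0] (no change) → [2, 2, 6, 6, 6, 2, 5, 5]
j=1: nums[1]=2 ≤ 5 → i=1, swap nums[1],nums[1] (no change) → [2, 2, 6, 6, 6, 2, 5, 5]
j=2: nums[2]=6 > 5 → no swap
j=3: nums[3]=6 > 5 → no swap
j=4: nums[4]=6 > 5 → no swap
j=5: nums[5]=2 ≤ 5 → i=2, swap nums[2],nums[5] → [2, 2, 2, 6, 6, 6, 5, 5]
j=6: nums[6]=5 ≤ 5 → i=3, swap nums[3],nums[6] → [2, 2, 2, 5, 6, 6, 6, 5]
final swap nums[4],nums[7] → [2, 2, 2, 5, 5, 6, 6, 6]; return 4
p = 4; k-1 = 2 < 4 ⇒ left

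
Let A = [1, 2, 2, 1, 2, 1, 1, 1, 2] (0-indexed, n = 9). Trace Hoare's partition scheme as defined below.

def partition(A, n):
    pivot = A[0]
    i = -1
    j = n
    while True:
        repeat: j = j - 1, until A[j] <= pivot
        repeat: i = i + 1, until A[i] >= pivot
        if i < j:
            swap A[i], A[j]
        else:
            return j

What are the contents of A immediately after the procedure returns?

[1, 1, 1, 1, 2, 2, 2, 1, 2]

pivot = A[0] = 1; i = -1, j = 9
j→7 (A[7]=1≤1), i→0 (A[0]=1≥1); i<j, swap → [1, 2, 2, 1, 2, 1, 1, 1, 2]
j→6 (A[6]=1≤1), i→1 (A[1]=2≥1); i<j, swap → [1, 1, 2, 1, 2, 1, 2, 1, 2]
j→5 (A[5]=1≤1), i→2 (A[2]=2≥1); i<j, swap → [1, 1, 1, 1, 2, 2, 2, 1, 2]
j→3, i→3; i≥j, return j=3. A = [1, 1, 1, 1, 2, 2, 2, 1, 2]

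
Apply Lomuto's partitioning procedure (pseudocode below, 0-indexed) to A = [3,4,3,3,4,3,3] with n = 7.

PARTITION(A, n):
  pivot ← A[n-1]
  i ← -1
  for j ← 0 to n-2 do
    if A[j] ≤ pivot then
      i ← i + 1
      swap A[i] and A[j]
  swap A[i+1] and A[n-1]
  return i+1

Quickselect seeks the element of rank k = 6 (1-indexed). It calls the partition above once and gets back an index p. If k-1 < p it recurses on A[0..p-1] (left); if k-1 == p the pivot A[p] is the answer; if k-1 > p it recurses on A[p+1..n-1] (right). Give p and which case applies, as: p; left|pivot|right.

pivot=3, i=-1
j=0: 3≤3, i=0, swap(0,0) ⇒ [3,4,3,3,4,3,3]
j=1: 4>3, skip
j=2: 3≤3, i=1, swap(1,2) ⇒ [3,3,4,3,4,3,3]
j=3: 3≤3, i=2, swap(2,3) ⇒ [3,3,3,4,4,3,3]
j=4: 4>3, skip
j=5: 3≤3, i=3, swap(3,5) ⇒ [3,3,3,3,4,4,3]
swap(4,6) ⇒ [3,3,3,3,3,4,4]; return 4
p = 4; k-1 = 5 > 4 ⇒ right

4; right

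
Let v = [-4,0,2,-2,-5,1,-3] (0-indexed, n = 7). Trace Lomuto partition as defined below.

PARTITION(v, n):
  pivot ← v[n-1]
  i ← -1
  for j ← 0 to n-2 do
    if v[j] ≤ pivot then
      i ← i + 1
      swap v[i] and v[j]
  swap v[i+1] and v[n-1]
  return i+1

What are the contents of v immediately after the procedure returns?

pivot=-3, i=-1
j=0: -4≤-3, i=0, swap(0,0) ⇒ [-4,0,2,-2,-5,1,-3]
j=1: 0>-3, skip
j=2: 2>-3, skip
j=3: -2>-3, skip
j=4: -5≤-3, i=1, swap(1,4) ⇒ [-4,-5,2,-2,0,1,-3]
j=5: 1>-3, skip
swap(2,6) ⇒ [-4,-5,-3,-2,0,1,2]; return 2

[-4,-5,-3,-2,0,1,2]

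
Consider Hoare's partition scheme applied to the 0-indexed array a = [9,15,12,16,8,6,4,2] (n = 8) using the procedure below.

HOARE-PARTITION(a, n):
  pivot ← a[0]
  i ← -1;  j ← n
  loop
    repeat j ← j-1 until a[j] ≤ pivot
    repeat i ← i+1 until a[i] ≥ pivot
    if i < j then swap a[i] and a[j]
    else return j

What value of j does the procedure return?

pivot=9
j stops at 7 (2), i stops at 0 (9); swap ⇒ [2,15,12,16,8,6,4,9]
j stops at 6 (4), i stops at 1 (15); swap ⇒ [2,4,12,16,8,6,15,9]
j stops at 5 (6), i stops at 2 (12); swap ⇒ [2,4,6,16,8,12,15,9]
j stops at 4 (8), i stops at 3 (16); swap ⇒ [2,4,6,8,16,12,15,9]
j stops at 3, i stops at 4; i≥j ⇒ return 3. a=[2,4,6,8,16,12,15,9]

3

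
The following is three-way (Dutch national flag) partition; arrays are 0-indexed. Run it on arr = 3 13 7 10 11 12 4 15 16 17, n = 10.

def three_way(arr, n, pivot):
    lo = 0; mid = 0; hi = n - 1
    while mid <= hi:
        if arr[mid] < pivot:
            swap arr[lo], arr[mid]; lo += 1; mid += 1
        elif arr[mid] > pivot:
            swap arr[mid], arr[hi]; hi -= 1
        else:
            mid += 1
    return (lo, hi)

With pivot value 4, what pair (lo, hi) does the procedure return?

lo=0 mid=0 hi=9
3<4: swap(0,0), lo=1 mid=1 ⇒ 3 13 7 10 11 12 4 15 16 17
13>4: swap(1,9), hi=8 ⇒ 3 17 7 10 11 12 4 15 16 13
17>4: swap(1,8), hi=7 ⇒ 3 16 7 10 11 12 4 15 17 13
16>4: swap(1,7), hi=6 ⇒ 3 15 7 10 11 12 4 16 17 13
15>4: swap(1,6), hi=5 ⇒ 3 4 7 10 11 12 15 16 17 13
4=4: mid=2
7>4: swap(2,5), hi=4 ⇒ 3 4 12 10 11 7 15 16 17 13
12>4: swap(2,4), hi=3 ⇒ 3 4 11 10 12 7 15 16 17 13
11>4: swap(2,3), hi=2 ⇒ 3 4 10 11 12 7 15 16 17 13
10>4: swap(2,2), hi=1 ⇒ 3 4 10 11 12 7 15 16 17 13
done. lo=1 hi=1; arr=3 4 10 11 12 7 15 16 17 13

(1, 1)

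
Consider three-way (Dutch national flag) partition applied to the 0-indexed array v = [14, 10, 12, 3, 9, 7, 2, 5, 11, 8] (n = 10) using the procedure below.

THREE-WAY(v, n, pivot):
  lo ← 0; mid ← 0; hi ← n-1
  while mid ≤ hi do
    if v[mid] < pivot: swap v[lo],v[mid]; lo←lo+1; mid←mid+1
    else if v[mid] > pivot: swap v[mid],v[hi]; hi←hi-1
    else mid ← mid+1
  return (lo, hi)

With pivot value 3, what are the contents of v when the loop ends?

[2, 3, 12, 9, 7, 10, 5, 11, 8, 14]

lo=0 mid=0 hi=9
14>3: swap(0,9), hi=8 ⇒ [8, 10, 12, 3, 9, 7, 2, 5, 11, 14]
8>3: swap(0,8), hi=7 ⇒ [11, 10, 12, 3, 9, 7, 2, 5, 8, 14]
11>3: swap(0,7), hi=6 ⇒ [5, 10, 12, 3, 9, 7, 2, 11, 8, 14]
5>3: swap(0,6), hi=5 ⇒ [2, 10, 12, 3, 9, 7, 5, 11, 8, 14]
2<3: swap(0,0), lo=1 mid=1 ⇒ [2, 10, 12, 3, 9, 7, 5, 11, 8, 14]
10>3: swap(1,5), hi=4 ⇒ [2, 7, 12, 3, 9, 10, 5, 11, 8, 14]
7>3: swap(1,4), hi=3 ⇒ [2, 9, 12, 3, 7, 10, 5, 11, 8, 14]
9>3: swap(1,3), hi=2 ⇒ [2, 3, 12, 9, 7, 10, 5, 11, 8, 14]
3=3: mid=2
12>3: swap(2,2), hi=1 ⇒ [2, 3, 12, 9, 7, 10, 5, 11, 8, 14]
done. lo=1 hi=1; v=[2, 3, 12, 9, 7, 10, 5, 11, 8, 14]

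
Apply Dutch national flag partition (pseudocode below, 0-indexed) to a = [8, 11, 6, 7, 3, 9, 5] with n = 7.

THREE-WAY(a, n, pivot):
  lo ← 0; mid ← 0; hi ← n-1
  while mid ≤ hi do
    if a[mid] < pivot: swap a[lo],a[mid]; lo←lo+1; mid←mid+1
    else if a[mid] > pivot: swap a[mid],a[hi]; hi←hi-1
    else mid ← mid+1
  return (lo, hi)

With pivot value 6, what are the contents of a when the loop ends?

pivot = 6; lo=0, mid=0, hi=6
a[mid]=8>6: swap a[0],a[6]; hi=5 → [5, 11, 6, 7, 3, 9, 8]
a[mid]=5<6: swap a[0],a[0]; lo=1,mid=1 → [5, 11, 6, 7, 3, 9, 8]
a[mid]=11>6: swap a[1],a[5]; hi=4 → [5, 9, 6, 7, 3, 11, 8]
a[mid]=9>6: swap a[1],a[4]; hi=3 → [5, 3, 6, 7, 9, 11, 8]
a[mid]=3<6: swap a[1],a[1]; lo=2,mid=2 → [5, 3, 6, 7, 9, 11, 8]
a[mid]=6=6: mid=3
a[mid]=7>6: swap a[3],a[3]; hi=2 → [5, 3, 6, 7, 9, 11, 8]
end: lo=2, hi=2; a = [5, 3, 6, 7, 9, 11, 8]

[5, 3, 6, 7, 9, 11, 8]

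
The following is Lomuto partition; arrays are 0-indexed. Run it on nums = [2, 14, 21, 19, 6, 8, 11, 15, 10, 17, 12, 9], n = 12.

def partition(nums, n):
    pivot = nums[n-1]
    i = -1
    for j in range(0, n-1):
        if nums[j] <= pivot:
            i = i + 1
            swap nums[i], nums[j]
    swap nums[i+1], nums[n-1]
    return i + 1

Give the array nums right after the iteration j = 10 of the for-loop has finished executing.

pivot = nums[11] = 9; i = -1
j=0: nums[0]=2 ≤ 9 → i=0, swap nums[0],nums[0] (no change) → [2, 14, 21, 19, 6, 8, 11, 15, 10, 17, 12, 9]
j=1: nums[1]=14 > 9 → no swap
j=2: nums[2]=21 > 9 → no swap
j=3: nums[3]=19 > 9 → no swap
j=4: nums[4]=6 ≤ 9 → i=1, swap nums[1],nums[4] → [2, 6, 21, 19, 14, 8, 11, 15, 10, 17, 12, 9]
j=5: nums[5]=8 ≤ 9 → i=2, swap nums[2],nums[5] → [2, 6, 8, 19, 14, 21, 11, 15, 10, 17, 12, 9]
j=6: nums[6]=11 > 9 → no swap
j=7: nums[7]=15 > 9 → no swap
j=8: nums[8]=10 > 9 → no swap
j=9: nums[9]=17 > 9 → no swap
j=10: nums[10]=12 > 9 → no swap
(after j=10) nums = [2, 6, 8, 19, 14, 21, 11, 15, 10, 17, 12, 9]

[2, 6, 8, 19, 14, 21, 11, 15, 10, 17, 12, 9]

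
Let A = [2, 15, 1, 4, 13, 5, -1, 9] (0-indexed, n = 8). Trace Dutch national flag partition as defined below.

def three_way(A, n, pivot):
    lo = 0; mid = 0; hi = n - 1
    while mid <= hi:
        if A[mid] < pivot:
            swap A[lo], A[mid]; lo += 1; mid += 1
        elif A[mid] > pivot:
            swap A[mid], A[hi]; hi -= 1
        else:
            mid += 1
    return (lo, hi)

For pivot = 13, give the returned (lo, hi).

lo=0 mid=0 hi=7
2<13: swap(0,0), lo=1 mid=1 ⇒ [2, 15, 1, 4, 13, 5, -1, 9]
15>13: swap(1,7), hi=6 ⇒ [2, 9, 1, 4, 13, 5, -1, 15]
9<13: swap(1,1), lo=2 mid=2 ⇒ [2, 9, 1, 4, 13, 5, -1, 15]
1<13: swap(2,2), lo=3 mid=3 ⇒ [2, 9, 1, 4, 13, 5, -1, 15]
4<13: swap(3,3), lo=4 mid=4 ⇒ [2, 9, 1, 4, 13, 5, -1, 15]
13=13: mid=5
5<13: swap(4,5), lo=5 mid=6 ⇒ [2, 9, 1, 4, 5, 13, -1, 15]
-1<13: swap(5,6), lo=6 mid=7 ⇒ [2, 9, 1, 4, 5, -1, 13, 15]
done. lo=6 hi=6; A=[2, 9, 1, 4, 5, -1, 13, 15]

(6, 6)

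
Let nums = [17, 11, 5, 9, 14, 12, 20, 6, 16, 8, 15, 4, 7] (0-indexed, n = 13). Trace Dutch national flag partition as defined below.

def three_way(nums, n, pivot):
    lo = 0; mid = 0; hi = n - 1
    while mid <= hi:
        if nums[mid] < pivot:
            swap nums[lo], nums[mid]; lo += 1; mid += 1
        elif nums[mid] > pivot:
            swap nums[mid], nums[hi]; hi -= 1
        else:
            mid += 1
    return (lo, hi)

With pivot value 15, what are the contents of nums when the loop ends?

[7, 11, 5, 9, 14, 12, 4, 6, 8, 15, 16, 20, 17]

pivot = 15; lo=0, mid=0, hi=12
nums[mid]=17>15: swap nums[0],nums[12]; hi=11 → [7, 11, 5, 9, 14, 12, 20, 6, 16, 8, 15, 4, 17]
nums[mid]=7<15: swap nums[0],nums[0]; lo=1,mid=1 → [7, 11, 5, 9, 14, 12, 20, 6, 16, 8, 15, 4, 17]
nums[mid]=11<15: swap nums[1],nums[1]; lo=2,mid=2 → [7, 11, 5, 9, 14, 12, 20, 6, 16, 8, 15, 4, 17]
nums[mid]=5<15: swap nums[2],nums[2]; lo=3,mid=3 → [7, 11, 5, 9, 14, 12, 20, 6, 16, 8, 15, 4, 17]
nums[mid]=9<15: swap nums[3],nums[3]; lo=4,mid=4 → [7, 11, 5, 9, 14, 12, 20, 6, 16, 8, 15, 4, 17]
nums[mid]=14<15: swap nums[4],nums[4]; lo=5,mid=5 → [7, 11, 5, 9, 14, 12, 20, 6, 16, 8, 15, 4, 17]
nums[mid]=12<15: swap nums[5],nums[5]; lo=6,mid=6 → [7, 11, 5, 9, 14, 12, 20, 6, 16, 8, 15, 4, 17]
nums[mid]=20>15: swap nums[6],nums[11]; hi=10 → [7, 11, 5, 9, 14, 12, 4, 6, 16, 8, 15, 20, 17]
nums[mid]=4<15: swap nums[6],nums[6]; lo=7,mid=7 → [7, 11, 5, 9, 14, 12, 4, 6, 16, 8, 15, 20, 17]
nums[mid]=6<15: swap nums[7],nums[7]; lo=8,mid=8 → [7, 11, 5, 9, 14, 12, 4, 6, 16, 8, 15, 20, 17]
nums[mid]=16>15: swap nums[8],nums[10]; hi=9 → [7, 11, 5, 9, 14, 12, 4, 6, 15, 8, 16, 20, 17]
nums[mid]=15=15: mid=9
nums[mid]=8<15: swap nums[8],nums[9]; lo=9,mid=10 → [7, 11, 5, 9, 14, 12, 4, 6, 8, 15, 16, 20, 17]
end: lo=9, hi=9; nums = [7, 11, 5, 9, 14, 12, 4, 6, 8, 15, 16, 20, 17]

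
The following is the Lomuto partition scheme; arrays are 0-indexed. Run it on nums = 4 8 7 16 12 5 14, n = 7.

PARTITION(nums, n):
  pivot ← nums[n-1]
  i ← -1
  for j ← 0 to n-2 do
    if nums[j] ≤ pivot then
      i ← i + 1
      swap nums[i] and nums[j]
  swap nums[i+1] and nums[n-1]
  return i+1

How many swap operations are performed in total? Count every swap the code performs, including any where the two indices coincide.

pivot=14, i=-1
j=0: 4≤14, i=0, swap(0,0) ⇒ 4 8 7 16 12 5 14
j=1: 8≤14, i=1, swap(1,1) ⇒ 4 8 7 16 12 5 14
j=2: 7≤14, i=2, swap(2,2) ⇒ 4 8 7 16 12 5 14
j=3: 16>14, skip
j=4: 12≤14, i=3, swap(3,4) ⇒ 4 8 7 12 16 5 14
j=5: 5≤14, i=4, swap(4,5) ⇒ 4 8 7 12 5 16 14
swap(5,6) ⇒ 4 8 7 12 5 14 16; return 5

6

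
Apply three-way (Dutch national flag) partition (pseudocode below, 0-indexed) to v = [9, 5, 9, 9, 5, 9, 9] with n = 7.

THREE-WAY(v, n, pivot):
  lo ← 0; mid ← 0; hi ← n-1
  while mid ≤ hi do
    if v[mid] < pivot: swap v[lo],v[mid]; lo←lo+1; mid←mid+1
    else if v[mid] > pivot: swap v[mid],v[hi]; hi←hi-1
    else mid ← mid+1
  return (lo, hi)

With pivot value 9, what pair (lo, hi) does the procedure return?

pivot = 9; lo=0, mid=0, hi=6
v[mid]=9=9: mid=1
v[mid]=5<9: swap v[0],v[1]; lo=1,mid=2 → [5, 9, 9, 9, 5, 9, 9]
v[mid]=9=9: mid=3
v[mid]=9=9: mid=4
v[mid]=5<9: swap v[1],v[4]; lo=2,mid=5 → [5, 5, 9, 9, 9, 9, 9]
v[mid]=9=9: mid=6
v[mid]=9=9: mid=7
end: lo=2, hi=6; v = [5, 5, 9, 9, 9, 9, 9]

(2, 6)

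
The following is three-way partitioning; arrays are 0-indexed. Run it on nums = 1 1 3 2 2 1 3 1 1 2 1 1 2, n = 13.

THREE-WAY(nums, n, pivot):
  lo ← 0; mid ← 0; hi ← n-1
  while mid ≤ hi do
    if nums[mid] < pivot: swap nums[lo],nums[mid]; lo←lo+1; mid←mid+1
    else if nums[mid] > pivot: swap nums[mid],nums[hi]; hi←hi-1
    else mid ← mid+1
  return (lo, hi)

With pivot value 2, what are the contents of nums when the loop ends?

pivot = 2; lo=0, mid=0, hi=12
nums[mid]=1<2: swap nums[0],nums[0]; lo=1,mid=1 → 1 1 3 2 2 1 3 1 1 2 1 1 2
nums[mid]=1<2: swap nums[1],nums[1]; lo=2,mid=2 → 1 1 3 2 2 1 3 1 1 2 1 1 2
nums[mid]=3>2: swap nums[2],nums[12]; hi=11 → 1 1 2 2 2 1 3 1 1 2 1 1 3
nums[mid]=2=2: mid=3
nums[mid]=2=2: mid=4
nums[mid]=2=2: mid=5
nums[mid]=1<2: swap nums[2],nums[5]; lo=3,mid=6 → 1 1 1 2 2 2 3 1 1 2 1 1 3
nums[mid]=3>2: swap nums[6],nums[11]; hi=10 → 1 1 1 2 2 2 1 1 1 2 1 3 3
nums[mid]=1<2: swap nums[3],nums[6]; lo=4,mid=7 → 1 1 1 1 2 2 2 1 1 2 1 3 3
nums[mid]=1<2: swap nums[4],nums[7]; lo=5,mid=8 → 1 1 1 1 1 2 2 2 1 2 1 3 3
nums[mid]=1<2: swap nums[5],nums[8]; lo=6,mid=9 → 1 1 1 1 1 1 2 2 2 2 1 3 3
nums[mid]=2=2: mid=10
nums[mid]=1<2: swap nums[6],nums[10]; lo=7,mid=11 → 1 1 1 1 1 1 1 2 2 2 2 3 3
end: lo=7, hi=10; nums = 1 1 1 1 1 1 1 2 2 2 2 3 3

1 1 1 1 1 1 1 2 2 2 2 3 3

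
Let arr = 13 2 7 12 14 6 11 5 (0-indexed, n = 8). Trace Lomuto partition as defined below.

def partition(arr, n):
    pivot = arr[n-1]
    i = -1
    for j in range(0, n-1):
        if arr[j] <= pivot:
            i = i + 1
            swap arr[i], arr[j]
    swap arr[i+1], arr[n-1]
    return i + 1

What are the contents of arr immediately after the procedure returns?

2 5 7 12 14 6 11 13

pivot=5, i=-1
j=0: 13>5, skip
j=1: 2≤5, i=0, swap(0,1) ⇒ 2 13 7 12 14 6 11 5
j=2: 7>5, skip
j=3: 12>5, skip
j=4: 14>5, skip
j=5: 6>5, skip
j=6: 11>5, skip
swap(1,7) ⇒ 2 5 7 12 14 6 11 13; return 1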